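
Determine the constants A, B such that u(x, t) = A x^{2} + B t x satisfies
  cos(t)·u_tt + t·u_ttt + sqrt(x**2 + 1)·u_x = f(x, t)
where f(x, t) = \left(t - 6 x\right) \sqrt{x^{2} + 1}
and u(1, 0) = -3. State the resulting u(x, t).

Substitute the ansatz u = A x^{2} + B t x into the left-hand side.
Derivatives of the ansatz:
  u_tt = 0
  u_ttt = 0
  u_x = 2 A x + B t
Term by term:
  cos(t)·u_tt = 0
  t·u_ttt = 0
  sqrt(x**2 + 1)·u_x = 2 A x \sqrt{x^{2} + 1} + B t \sqrt{x^{2} + 1}
So the left-hand side equals
  2 A x \sqrt{x^{2} + 1} + B t \sqrt{x^{2} + 1}
This must equal f(x, t) identically; expanded, f = t \sqrt{x^{2} + 1} - 6 x \sqrt{x^{2} + 1}.
Matching coefficients of the independent functions:
  [t \sqrt{x^{2} + 1}]:  B = 1
  [x \sqrt{x^{2} + 1}]:  2 A = -6
Solving: A = -3, B = 1.
Check against the point condition:
  u(1, 0) = -3  ⟹  A = -3  ✓
Hence u(x, t) = t x - 3 x^{2}.

Answer: u(x, t) = t x - 3 x^{2}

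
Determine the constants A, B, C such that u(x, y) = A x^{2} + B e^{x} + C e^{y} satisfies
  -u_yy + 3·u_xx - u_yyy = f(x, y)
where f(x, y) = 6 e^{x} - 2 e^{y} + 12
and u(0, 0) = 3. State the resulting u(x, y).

Answer: u(x, y) = 2 x^{2} + 2 e^{x} + e^{y}

Derivation:
Substitute the ansatz u = A x^{2} + B e^{x} + C e^{y} into the left-hand side.
Derivatives of the ansatz:
  u_yy = C e^{y}
  u_xx = 2 A + B e^{x}
  u_yyy = C e^{y}
Term by term:
  -u_yy = - C e^{y}
  3·u_xx = 6 A + 3 B e^{x}
  -u_yyy = - C e^{y}
So the left-hand side equals
  6 A + 3 B e^{x} - 2 C e^{y}
This must equal f(x, y) = 6 e^{x} - 2 e^{y} + 12 identically.
Matching coefficients of the independent functions:
  [constant term]:  6 A = 12
  [e^{x}]:  3 B = 6
  [e^{y}]:  - 2 C = -2
Solving: A = 2, B = 2, C = 1.
Check against the point condition:
  u(0, 0) = 3  ⟹  B + C = 3  ✓
Hence u(x, y) = 2 x^{2} + 2 e^{x} + e^{y}.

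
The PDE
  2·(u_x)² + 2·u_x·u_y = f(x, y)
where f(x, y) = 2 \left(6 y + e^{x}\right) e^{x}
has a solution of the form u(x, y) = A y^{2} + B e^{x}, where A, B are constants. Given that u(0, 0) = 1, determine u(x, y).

Answer: u(x, y) = 3 y^{2} + e^{x}

Derivation:
Substitute the ansatz u = A y^{2} + B e^{x} into the left-hand side.
Derivatives of the ansatz:
  u_x = B e^{x}
  u_y = 2 A y
Term by term:
  2·(u_x)² = 2 B^{2} e^{2 x}
  2·u_x·u_y = 4 A B y e^{x}
So the left-hand side equals
  4 A B y e^{x} + 2 B^{2} e^{2 x}
This must equal f(x, y) identically; expanded, f = 12 y e^{x} + 2 e^{2 x}.
Matching coefficients of the independent functions:
  [y e^{x}]:  4 A B = 12
  [e^{2 x}]:  2 B^{2} = 2
These equations allow (A, B) = (-3, -1) or (3, 1).
Impose the point condition(s):
  u(0, 0) = 1  ⟹  B = 1
Only A = 3, B = 1 satisfies everything.
Hence u(x, y) = 3 y^{2} + e^{x}.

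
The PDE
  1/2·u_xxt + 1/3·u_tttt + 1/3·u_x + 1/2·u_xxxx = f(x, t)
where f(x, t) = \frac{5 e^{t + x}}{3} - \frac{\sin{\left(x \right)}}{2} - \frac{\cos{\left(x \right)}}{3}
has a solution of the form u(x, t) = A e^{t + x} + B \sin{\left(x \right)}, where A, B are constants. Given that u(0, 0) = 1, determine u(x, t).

Substitute the ansatz u = A e^{t + x} + B \sin{\left(x \right)} into the left-hand side.
Derivatives of the ansatz:
  u_xxt = A e^{t} e^{x}
  u_tttt = A e^{t} e^{x}
  u_x = A e^{t} e^{x} + B \cos{\left(x \right)}
  u_xxxx = A e^{t} e^{x} + B \sin{\left(x \right)}
Term by term:
  1/2·u_xxt = \frac{A e^{t} e^{x}}{2}
  1/3·u_tttt = \frac{A e^{t} e^{x}}{3}
  1/3·u_x = \frac{A e^{t} e^{x}}{3} + \frac{B \cos{\left(x \right)}}{3}
  1/2·u_xxxx = \frac{A e^{t} e^{x}}{2} + \frac{B \sin{\left(x \right)}}{2}
So the left-hand side equals
  \frac{5 A e^{t} e^{x}}{3} + \frac{B \sin{\left(x \right)}}{2} + \frac{B \cos{\left(x \right)}}{3}
This must equal f(x, t) identically; expanded, f = \frac{5 e^{t} e^{x}}{3} - \frac{\sin{\left(x \right)}}{2} - \frac{\cos{\left(x \right)}}{3}.
Matching coefficients of the independent functions:
  [e^{t} e^{x}]:  \frac{5 A}{3} = \frac{5}{3}
  [\sin{\left(x \right)}]:  \frac{B}{2} = - \frac{1}{2}
  [\cos{\left(x \right)}]:  \frac{B}{3} = - \frac{1}{3}
Solving: A = 1, B = -1.
Check against the point condition:
  u(0, 0) = 1  ⟹  A = 1  ✓
Hence u(x, t) = e^{t + x} - \sin{\left(x \right)}.

Answer: u(x, t) = e^{t + x} - \sin{\left(x \right)}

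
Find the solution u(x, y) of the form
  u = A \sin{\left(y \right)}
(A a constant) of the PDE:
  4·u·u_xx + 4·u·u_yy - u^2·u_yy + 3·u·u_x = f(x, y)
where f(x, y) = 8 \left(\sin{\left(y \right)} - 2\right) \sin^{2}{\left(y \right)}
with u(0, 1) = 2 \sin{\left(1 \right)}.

Substitute the ansatz u = A \sin{\left(y \right)} into the left-hand side.
Derivatives of the ansatz:
  u_xx = 0
  u_yy = - A \sin{\left(y \right)}
  u_x = 0
Term by term:
  4·u·u_xx = 0
  4·u·u_yy = - 4 A^{2} \sin^{2}{\left(y \right)}
  -u^2·u_yy = A^{3} \sin^{3}{\left(y \right)}
  3·u·u_x = 0
So the left-hand side equals
  A^{3} \sin^{3}{\left(y \right)} - 4 A^{2} \sin^{2}{\left(y \right)}
This must equal f(x, y) identically; expanded, f = 8 \sin^{3}{\left(y \right)} - 16 \sin^{2}{\left(y \right)}.
Matching coefficients of the independent functions:
  [\sin^{2}{\left(y \right)}]:  - 4 A^{2} = -16
  [\sin^{3}{\left(y \right)}]:  A^{3} = 8
Solving: A = 2.
Check against the point condition:
  u(0, 1) = 2 \sin{\left(1 \right)}  ⟹  A \sin{\left(1 \right)} = 2 \sin{\left(1 \right)}  ✓
Hence u(x, y) = 2 \sin{\left(y \right)}.

Answer: u(x, y) = 2 \sin{\left(y \right)}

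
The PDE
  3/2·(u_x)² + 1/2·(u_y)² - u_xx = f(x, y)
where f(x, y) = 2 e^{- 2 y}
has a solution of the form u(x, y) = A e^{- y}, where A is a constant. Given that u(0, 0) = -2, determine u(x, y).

Substitute the ansatz u = A e^{- y} into the left-hand side.
Derivatives of the ansatz:
  u_x = 0
  u_y = - A e^{- y}
  u_xx = 0
Term by term:
  3/2·(u_x)² = 0
  1/2·(u_y)² = \frac{A^{2} e^{- 2 y}}{2}
  -u_xx = 0
So the left-hand side equals
  \frac{A^{2} e^{- 2 y}}{2}
This must equal f(x, y) = 2 e^{- 2 y} identically.
Matching coefficients of the independent functions:
  [e^{- 2 y}]:  \frac{A^{2}}{2} = 2
These equations allow (A) = (-2) or (2).
Impose the point condition(s):
  u(0, 0) = -2  ⟹  A = -2
Only A = -2 satisfies everything.
Hence u(x, y) = - 2 e^{- y}.

Answer: u(x, y) = - 2 e^{- y}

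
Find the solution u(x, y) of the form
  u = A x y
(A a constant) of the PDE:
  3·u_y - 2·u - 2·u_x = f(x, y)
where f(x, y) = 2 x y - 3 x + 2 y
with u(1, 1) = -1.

Substitute the ansatz u = A x y into the left-hand side.
Derivatives of the ansatz:
  u_y = A x
  u_x = A y
Term by term:
  3·u_y = 3 A x
  -2·u = - 2 A x y
  -2·u_x = - 2 A y
So the left-hand side equals
  - 2 A x y + 3 A x - 2 A y
This must equal f(x, y) = 2 x y - 3 x + 2 y identically.
Matching coefficients of the independent functions:
  [x]:  3 A = -3
  [y, x y]:  - 2 A = 2
Solving: A = -1.
Check against the point condition:
  u(1, 1) = -1  ⟹  A = -1  ✓
Hence u(x, y) = - x y.

Answer: u(x, y) = - x y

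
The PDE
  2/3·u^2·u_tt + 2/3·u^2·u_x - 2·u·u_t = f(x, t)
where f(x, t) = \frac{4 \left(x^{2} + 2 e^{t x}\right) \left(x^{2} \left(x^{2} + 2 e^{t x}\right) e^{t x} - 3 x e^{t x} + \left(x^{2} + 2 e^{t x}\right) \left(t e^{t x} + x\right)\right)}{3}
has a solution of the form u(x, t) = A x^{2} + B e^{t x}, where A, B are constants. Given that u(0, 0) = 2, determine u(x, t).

Answer: u(x, t) = x^{2} + 2 e^{t x}

Derivation:
Substitute the ansatz u = A x^{2} + B e^{t x} into the left-hand side.
Derivatives of the ansatz:
  u_tt = B x^{2} e^{t x}
  u_x = 2 A x + B t e^{t x}
  u_t = B x e^{t x}
Term by term:
  2/3·u^2·u_tt = \frac{2 A^{2} B x^{6} e^{t x}}{3} + \frac{4 A B^{2} x^{4} e^{2 t x}}{3} + \frac{2 B^{3} x^{2} e^{3 t x}}{3}
  2/3·u^2·u_x = \frac{4 A^{3} x^{5}}{3} + \frac{2 A^{2} B t x^{4} e^{t x}}{3} + \frac{8 A^{2} B x^{3} e^{t x}}{3} + \frac{4 A B^{2} t x^{2} e^{2 t x}}{3} + \frac{4 A B^{2} x e^{2 t x}}{3} + \frac{2 B^{3} t e^{3 t x}}{3}
  -2·u·u_t = - 2 A B x^{3} e^{t x} - 2 B^{2} x e^{2 t x}
So the left-hand side equals
  \frac{4 A^{3} x^{5}}{3} + \frac{2 A^{2} B t x^{4} e^{t x}}{3} + \frac{2 A^{2} B x^{6} e^{t x}}{3} + \frac{8 A^{2} B x^{3} e^{t x}}{3} + \frac{4 A B^{2} t x^{2} e^{2 t x}}{3} + \frac{4 A B^{2} x^{4} e^{2 t x}}{3} + \frac{4 A B^{2} x e^{2 t x}}{3} - 2 A B x^{3} e^{t x} + \frac{2 B^{3} t e^{3 t x}}{3} + \frac{2 B^{3} x^{2} e^{3 t x}}{3} - 2 B^{2} x e^{2 t x}
This must equal f(x, t) identically; expanded, f = \frac{4 t x^{4} e^{t x}}{3} + \frac{16 t x^{2} e^{2 t x}}{3} + \frac{16 t e^{3 t x}}{3} + \frac{4 x^{6} e^{t x}}{3} + \frac{4 x^{5}}{3} + \frac{16 x^{4} e^{2 t x}}{3} + \frac{4 x^{3} e^{t x}}{3} + \frac{16 x^{2} e^{3 t x}}{3} - \frac{8 x e^{2 t x}}{3}.
Matching coefficients of the independent functions:
  [x^{5}]:  \frac{4 A^{3}}{3} = \frac{4}{3}
  [t e^{3 t x}, x^{2} e^{3 t x}]:  \frac{2 B^{3}}{3} = \frac{16}{3}
  [x e^{2 t x}]:  \frac{4 A B^{2}}{3} - 2 B^{2} = - \frac{8}{3}
  [x^{3} e^{t x}]:  \frac{8 A^{2} B}{3} - 2 A B = \frac{4}{3}
  [x^{4} e^{2 t x}, t x^{2} e^{2 t x}]:  \frac{4 A B^{2}}{3} = \frac{16}{3}
  [x^{6} e^{t x}, t x^{4} e^{t x}]:  \frac{2 A^{2} B}{3} = \frac{4}{3}
Solving: A = 1, B = 2.
Check against the point condition:
  u(0, 0) = 2  ⟹  B = 2  ✓
Hence u(x, t) = x^{2} + 2 e^{t x}.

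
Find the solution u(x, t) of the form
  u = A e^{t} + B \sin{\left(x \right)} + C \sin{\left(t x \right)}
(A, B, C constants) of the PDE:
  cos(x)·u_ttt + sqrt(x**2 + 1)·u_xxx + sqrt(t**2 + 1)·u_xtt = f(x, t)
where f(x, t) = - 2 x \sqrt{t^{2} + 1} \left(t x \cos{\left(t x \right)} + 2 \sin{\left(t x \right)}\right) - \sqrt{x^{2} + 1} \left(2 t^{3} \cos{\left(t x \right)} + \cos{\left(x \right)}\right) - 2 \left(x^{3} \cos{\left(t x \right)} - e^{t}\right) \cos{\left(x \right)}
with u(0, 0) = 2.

Substitute the ansatz u = A e^{t} + B \sin{\left(x \right)} + C \sin{\left(t x \right)} into the left-hand side.
Derivatives of the ansatz:
  u_ttt = A e^{t} - C x^{3} \cos{\left(t x \right)}
  u_xxx = - B \cos{\left(x \right)} - C t^{3} \cos{\left(t x \right)}
  u_xtt = - C t x^{2} \cos{\left(t x \right)} - 2 C x \sin{\left(t x \right)}
Term by term:
  cos(x)·u_ttt = A e^{t} \cos{\left(x \right)} - C x^{3} \cos{\left(x \right)} \cos{\left(t x \right)}
  sqrt(x**2 + 1)·u_xxx = - B \sqrt{x^{2} + 1} \cos{\left(x \right)} - C t^{3} \sqrt{x^{2} + 1} \cos{\left(t x \right)}
  sqrt(t**2 + 1)·u_xtt = - C t x^{2} \sqrt{t^{2} + 1} \cos{\left(t x \right)} - 2 C x \sqrt{t^{2} + 1} \sin{\left(t x \right)}
So the left-hand side equals
  A e^{t} \cos{\left(x \right)} - B \sqrt{x^{2} + 1} \cos{\left(x \right)} - C t^{3} \sqrt{x^{2} + 1} \cos{\left(t x \right)} - C t x^{2} \sqrt{t^{2} + 1} \cos{\left(t x \right)} - C x^{3} \cos{\left(x \right)} \cos{\left(t x \right)} - 2 C x \sqrt{t^{2} + 1} \sin{\left(t x \right)}
This must equal f(x, t) identically; expanded, f = - 2 t^{3} \sqrt{x^{2} + 1} \cos{\left(t x \right)} - 2 t x^{2} \sqrt{t^{2} + 1} \cos{\left(t x \right)} - 2 x^{3} \cos{\left(x \right)} \cos{\left(t x \right)} - 4 x \sqrt{t^{2} + 1} \sin{\left(t x \right)} - \sqrt{x^{2} + 1} \cos{\left(x \right)} + 2 e^{t} \cos{\left(x \right)}.
Matching coefficients of the independent functions:
  [\sqrt{x^{2} + 1} \cos{\left(x \right)}]:  - B = -1
  [e^{t} \cos{\left(x \right)}]:  A = 2
  [t^{3} \sqrt{x^{2} + 1} \cos{\left(t x \right)}, x^{3} \cos{\left(x \right)} \cos{\left(t x \right)}, t x^{2} \sqrt{t^{2} + 1} \cos{\left(t x \right)}]:  - C = -2
  [x \sqrt{t^{2} + 1} \sin{\left(t x \right)}]:  - 2 C = -4
Solving: A = 2, B = 1, C = 2.
Check against the point condition:
  u(0, 0) = 2  ⟹  A = 2  ✓
Hence u(x, t) = 2 e^{t} + \sin{\left(x \right)} + 2 \sin{\left(t x \right)}.

Answer: u(x, t) = 2 e^{t} + \sin{\left(x \right)} + 2 \sin{\left(t x \right)}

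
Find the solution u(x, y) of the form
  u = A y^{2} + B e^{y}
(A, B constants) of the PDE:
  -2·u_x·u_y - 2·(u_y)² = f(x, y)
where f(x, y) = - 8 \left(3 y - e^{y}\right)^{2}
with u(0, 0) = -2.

Answer: u(x, y) = 3 y^{2} - 2 e^{y}

Derivation:
Substitute the ansatz u = A y^{2} + B e^{y} into the left-hand side.
Derivatives of the ansatz:
  u_x = 0
  u_y = 2 A y + B e^{y}
Term by term:
  -2·u_x·u_y = 0
  -2·(u_y)² = - 8 A^{2} y^{2} - 8 A B y e^{y} - 2 B^{2} e^{2 y}
So the left-hand side equals
  - 8 A^{2} y^{2} - 8 A B y e^{y} - 2 B^{2} e^{2 y}
This must equal f(x, y) identically; expanded, f = - 72 y^{2} + 48 y e^{y} - 8 e^{2 y}.
Matching coefficients of the independent functions:
  [y^{2}]:  - 8 A^{2} = -72
  [y e^{y}]:  - 8 A B = 48
  [e^{2 y}]:  - 2 B^{2} = -8
These equations allow (A, B) = (-3, 2) or (3, -2).
Impose the point condition(s):
  u(0, 0) = -2  ⟹  B = -2
Only A = 3, B = -2 satisfies everything.
Hence u(x, y) = 3 y^{2} - 2 e^{y}.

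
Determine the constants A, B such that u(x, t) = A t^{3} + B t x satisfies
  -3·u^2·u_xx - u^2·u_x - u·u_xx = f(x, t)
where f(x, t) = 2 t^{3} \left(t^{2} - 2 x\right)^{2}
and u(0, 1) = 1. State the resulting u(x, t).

Answer: u(x, t) = t^{3} - 2 t x

Derivation:
Substitute the ansatz u = A t^{3} + B t x into the left-hand side.
Derivatives of the ansatz:
  u_xx = 0
  u_x = B t
Term by term:
  -3·u^2·u_xx = 0
  -u^2·u_x = - A^{2} B t^{7} - 2 A B^{2} t^{5} x - B^{3} t^{3} x^{2}
  -u·u_xx = 0
So the left-hand side equals
  - A^{2} B t^{7} - 2 A B^{2} t^{5} x - B^{3} t^{3} x^{2}
This must equal f(x, t) identically; expanded, f = 2 t^{7} - 8 t^{5} x + 8 t^{3} x^{2}.
Matching coefficients of the independent functions:
  [t^{7}]:  - A^{2} B = 2
  [t^{3} x^{2}]:  - B^{3} = 8
  [t^{5} x]:  - 2 A B^{2} = -8
Solving: A = 1, B = -2.
Check against the point condition:
  u(0, 1) = 1  ⟹  A = 1  ✓
Hence u(x, t) = t^{3} - 2 t x.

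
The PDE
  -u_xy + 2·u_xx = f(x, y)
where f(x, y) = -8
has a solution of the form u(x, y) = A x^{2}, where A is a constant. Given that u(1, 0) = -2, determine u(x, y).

Substitute the ansatz u = A x^{2} into the left-hand side.
Derivatives of the ansatz:
  u_xy = 0
  u_xx = 2 A
Term by term:
  -u_xy = 0
  2·u_xx = 4 A
So the left-hand side equals
  4 A
This must equal f(x, y) = -8 identically.
Matching coefficients of the independent functions:
  [constant term]:  4 A = -8
Solving: A = -2.
Check against the point condition:
  u(1, 0) = -2  ⟹  A = -2  ✓
Hence u(x, y) = - 2 x^{2}.

Answer: u(x, y) = - 2 x^{2}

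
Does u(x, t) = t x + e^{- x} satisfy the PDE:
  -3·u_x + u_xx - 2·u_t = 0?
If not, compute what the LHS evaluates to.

Answer: No, the LHS evaluates to - 3 t - 2 x + 4 e^{- x}

Derivation:
Evaluate each term of the left-hand side for u = t x + e^{- x}.
Derivatives:
  u_x = t - e^{- x}
  u_xx = e^{- x}
  u_t = x
Terms:
  -3·u_x = - 3 t + 3 e^{- x}
  u_xx = e^{- x}
  -2·u_t = - 2 x
Sum: LHS = - 3 t - 2 x + 4 e^{- x}
Given right-hand side: 0. Difference LHS − RHS = - 3 t - 2 x + 4 e^{- x} ≠ 0, so u is not a solution.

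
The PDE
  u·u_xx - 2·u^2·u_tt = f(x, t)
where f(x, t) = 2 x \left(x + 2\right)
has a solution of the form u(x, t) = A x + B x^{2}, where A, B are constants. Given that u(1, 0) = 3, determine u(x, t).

Substitute the ansatz u = A x + B x^{2} into the left-hand side.
Derivatives of the ansatz:
  u_xx = 2 B
  u_tt = 0
Term by term:
  u·u_xx = 2 A B x + 2 B^{2} x^{2}
  -2·u^2·u_tt = 0
So the left-hand side equals
  2 A B x + 2 B^{2} x^{2}
This must equal f(x, t) identically; expanded, f = 2 x^{2} + 4 x.
Matching coefficients of the independent functions:
  [x]:  2 A B = 4
  [x^{2}]:  2 B^{2} = 2
These equations allow (A, B) = (-2, -1) or (2, 1).
Impose the point condition(s):
  u(1, 0) = 3  ⟹  A + B = 3
Only A = 2, B = 1 satisfies everything.
Hence u(x, t) = x^{2} + 2 x.

Answer: u(x, t) = x^{2} + 2 x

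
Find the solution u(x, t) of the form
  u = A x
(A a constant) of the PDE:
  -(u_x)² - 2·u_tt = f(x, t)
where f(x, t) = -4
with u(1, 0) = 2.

Substitute the ansatz u = A x into the left-hand side.
Derivatives of the ansatz:
  u_x = A
  u_tt = 0
Term by term:
  -(u_x)² = - A^{2}
  -2·u_tt = 0
So the left-hand side equals
  - A^{2}
This must equal f(x, t) = -4 identically.
Matching coefficients of the independent functions:
  [constant term]:  - A^{2} = -4
These equations allow (A) = (-2) or (2).
Impose the point condition(s):
  u(1, 0) = 2  ⟹  A = 2
Only A = 2 satisfies everything.
Hence u(x, t) = 2 x.

Answer: u(x, t) = 2 x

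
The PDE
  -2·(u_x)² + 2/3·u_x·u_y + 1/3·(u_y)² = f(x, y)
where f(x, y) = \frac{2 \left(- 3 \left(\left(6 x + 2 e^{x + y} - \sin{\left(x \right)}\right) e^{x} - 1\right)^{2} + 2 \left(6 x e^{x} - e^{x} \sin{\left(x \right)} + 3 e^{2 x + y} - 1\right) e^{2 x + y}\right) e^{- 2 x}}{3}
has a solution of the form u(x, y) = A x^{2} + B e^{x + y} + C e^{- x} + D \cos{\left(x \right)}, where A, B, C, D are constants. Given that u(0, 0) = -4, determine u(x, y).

Substitute the ansatz u = A x^{2} + B e^{x + y} + C e^{- x} + D \cos{\left(x \right)} into the left-hand side.
Derivatives of the ansatz:
  u_x = 2 A x + B e^{x} e^{y} - C e^{- x} - D \sin{\left(x \right)}
  u_y = B e^{x} e^{y}
Term by term:
  -2·(u_x)² = - 8 A^{2} x^{2} - 8 A B x e^{x} e^{y} + 8 A C x e^{- x} + 8 A D x \sin{\left(x \right)} - 2 B^{2} e^{2 x} e^{2 y} + 4 B C e^{y} + 4 B D e^{x} e^{y} \sin{\left(x \right)} - 2 C^{2} e^{- 2 x} - 4 C D e^{- x} \sin{\left(x \right)} - 2 D^{2} \sin^{2}{\left(x \right)}
  2/3·u_x·u_y = \frac{4 A B x e^{x} e^{y}}{3} + \frac{2 B^{2} e^{2 x} e^{2 y}}{3} - \frac{2 B C e^{y}}{3} - \frac{2 B D e^{x} e^{y} \sin{\left(x \right)}}{3}
  1/3·(u_y)² = \frac{B^{2} e^{2 x} e^{2 y}}{3}
So the left-hand side equals
  - 8 A^{2} x^{2} - \frac{20 A B x e^{x} e^{y}}{3} + 8 A C x e^{- x} + 8 A D x \sin{\left(x \right)} - B^{2} e^{2 x} e^{2 y} + \frac{10 B C e^{y}}{3} + \frac{10 B D e^{x} e^{y} \sin{\left(x \right)}}{3} - 2 C^{2} e^{- 2 x} - 4 C D e^{- x} \sin{\left(x \right)} - 2 D^{2} \sin^{2}{\left(x \right)}
This must equal f(x, y) identically; expanded, f = - 72 x^{2} - 40 x e^{x} e^{y} + 24 x \sin{\left(x \right)} + 24 x e^{- x} - 4 e^{2 x} e^{2 y} + \frac{20 e^{x} e^{y} \sin{\left(x \right)}}{3} + \frac{20 e^{y}}{3} - 2 \sin^{2}{\left(x \right)} - 4 e^{- x} \sin{\left(x \right)} - 2 e^{- 2 x}.
Matching coefficients of the independent functions:
  [x^{2}]:  - 8 A^{2} = -72
  [x e^{- x}]:  8 A C = 24
  [x \sin{\left(x \right)}]:  8 A D = 24
  [e^{- x} \sin{\left(x \right)}]:  - 4 C D = -4
  [e^{2 x} e^{2 y}]:  - B^{2} = -4
  [x e^{x} e^{y}]:  - \frac{20 A B}{3} = -40
  [e^{x} e^{y} \sin{\left(x \right)}]:  \frac{10 B D}{3} = \frac{20}{3}
  [e^{- 2 x}]:  - 2 C^{2} = -2
  [e^{y}]:  \frac{10 B C}{3} = \frac{20}{3}
  [\sin^{2}{\left(x \right)}]:  - 2 D^{2} = -2
These equations allow (A, B, C, D) = (-3, -2, -1, -1) or (3, 2, 1, 1).
Impose the point condition(s):
  u(0, 0) = -4  ⟹  B + C + D = -4
Only A = -3, B = -2, C = -1, D = -1 satisfies everything.
Hence u(x, y) = - 3 x^{2} - 2 e^{x + y} - \cos{\left(x \right)} - e^{- x}.

Answer: u(x, y) = - 3 x^{2} - 2 e^{x + y} - \cos{\left(x \right)} - e^{- x}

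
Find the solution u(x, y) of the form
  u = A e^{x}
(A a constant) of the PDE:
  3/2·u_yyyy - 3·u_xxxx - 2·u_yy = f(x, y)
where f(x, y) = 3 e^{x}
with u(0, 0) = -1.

Answer: u(x, y) = - e^{x}

Derivation:
Substitute the ansatz u = A e^{x} into the left-hand side.
Derivatives of the ansatz:
  u_yyyy = 0
  u_xxxx = A e^{x}
  u_yy = 0
Term by term:
  3/2·u_yyyy = 0
  -3·u_xxxx = - 3 A e^{x}
  -2·u_yy = 0
So the left-hand side equals
  - 3 A e^{x}
This must equal f(x, y) = 3 e^{x} identically.
Matching coefficients of the independent functions:
  [e^{x}]:  - 3 A = 3
Solving: A = -1.
Check against the point condition:
  u(0, 0) = -1  ⟹  A = -1  ✓
Hence u(x, y) = - e^{x}.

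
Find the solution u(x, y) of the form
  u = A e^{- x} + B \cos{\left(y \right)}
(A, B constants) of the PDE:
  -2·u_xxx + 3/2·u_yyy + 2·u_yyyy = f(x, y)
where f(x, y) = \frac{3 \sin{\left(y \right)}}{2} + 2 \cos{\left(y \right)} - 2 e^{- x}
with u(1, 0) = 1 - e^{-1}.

Substitute the ansatz u = A e^{- x} + B \cos{\left(y \right)} into the left-hand side.
Derivatives of the ansatz:
  u_xxx = - A e^{- x}
  u_yyy = B \sin{\left(y \right)}
  u_yyyy = B \cos{\left(y \right)}
Term by term:
  -2·u_xxx = 2 A e^{- x}
  3/2·u_yyy = \frac{3 B \sin{\left(y \right)}}{2}
  2·u_yyyy = 2 B \cos{\left(y \right)}
So the left-hand side equals
  2 A e^{- x} + \frac{3 B \sin{\left(y \right)}}{2} + 2 B \cos{\left(y \right)}
This must equal f(x, y) = \frac{3 \sin{\left(y \right)}}{2} + 2 \cos{\left(y \right)} - 2 e^{- x} identically.
Matching coefficients of the independent functions:
  [e^{- x}]:  2 A = -2
  [\sin{\left(y \right)}]:  \frac{3 B}{2} = \frac{3}{2}
  [\cos{\left(y \right)}]:  2 B = 2
Solving: A = -1, B = 1.
Check against the point condition:
  u(1, 0) = 1 - e^{-1}  ⟹  \frac{A}{e} + B = 1 - e^{-1}  ✓
Hence u(x, y) = \cos{\left(y \right)} - e^{- x}.

Answer: u(x, y) = \cos{\left(y \right)} - e^{- x}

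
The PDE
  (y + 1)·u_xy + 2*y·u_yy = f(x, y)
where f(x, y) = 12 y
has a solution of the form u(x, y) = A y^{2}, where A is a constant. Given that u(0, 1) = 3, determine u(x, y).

Substitute the ansatz u = A y^{2} into the left-hand side.
Derivatives of the ansatz:
  u_xy = 0
  u_yy = 2 A
Term by term:
  (y + 1)·u_xy = 0
  2*y·u_yy = 4 A y
So the left-hand side equals
  4 A y
This must equal f(x, y) = 12 y identically.
Matching coefficients of the independent functions:
  [y]:  4 A = 12
Solving: A = 3.
Check against the point condition:
  u(0, 1) = 3  ⟹  A = 3  ✓
Hence u(x, y) = 3 y^{2}.

Answer: u(x, y) = 3 y^{2}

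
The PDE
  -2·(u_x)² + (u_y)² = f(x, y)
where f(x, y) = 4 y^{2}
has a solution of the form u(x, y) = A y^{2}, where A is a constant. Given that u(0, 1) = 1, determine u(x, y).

Answer: u(x, y) = y^{2}

Derivation:
Substitute the ansatz u = A y^{2} into the left-hand side.
Derivatives of the ansatz:
  u_x = 0
  u_y = 2 A y
Term by term:
  -2·(u_x)² = 0
  (u_y)² = 4 A^{2} y^{2}
So the left-hand side equals
  4 A^{2} y^{2}
This must equal f(x, y) = 4 y^{2} identically.
Matching coefficients of the independent functions:
  [y^{2}]:  4 A^{2} = 4
These equations allow (A) = (-1) or (1).
Impose the point condition(s):
  u(0, 1) = 1  ⟹  A = 1
Only A = 1 satisfies everything.
Hence u(x, y) = y^{2}.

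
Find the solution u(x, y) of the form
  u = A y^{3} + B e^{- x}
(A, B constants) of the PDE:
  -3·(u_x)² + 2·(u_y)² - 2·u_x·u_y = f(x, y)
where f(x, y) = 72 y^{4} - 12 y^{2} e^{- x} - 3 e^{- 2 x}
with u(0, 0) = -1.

Substitute the ansatz u = A y^{3} + B e^{- x} into the left-hand side.
Derivatives of the ansatz:
  u_x = - B e^{- x}
  u_y = 3 A y^{2}
Term by term:
  -3·(u_x)² = - 3 B^{2} e^{- 2 x}
  2·(u_y)² = 18 A^{2} y^{4}
  -2·u_x·u_y = 6 A B y^{2} e^{- x}
So the left-hand side equals
  18 A^{2} y^{4} + 6 A B y^{2} e^{- x} - 3 B^{2} e^{- 2 x}
This must equal f(x, y) = 72 y^{4} - 12 y^{2} e^{- x} - 3 e^{- 2 x} identically.
Matching coefficients of the independent functions:
  [y^{4}]:  18 A^{2} = 72
  [y^{2} e^{- x}]:  6 A B = -12
  [e^{- 2 x}]:  - 3 B^{2} = -3
These equations allow (A, B) = (-2, 1) or (2, -1).
Impose the point condition(s):
  u(0, 0) = -1  ⟹  B = -1
Only A = 2, B = -1 satisfies everything.
Hence u(x, y) = 2 y^{3} - e^{- x}.

Answer: u(x, y) = 2 y^{3} - e^{- x}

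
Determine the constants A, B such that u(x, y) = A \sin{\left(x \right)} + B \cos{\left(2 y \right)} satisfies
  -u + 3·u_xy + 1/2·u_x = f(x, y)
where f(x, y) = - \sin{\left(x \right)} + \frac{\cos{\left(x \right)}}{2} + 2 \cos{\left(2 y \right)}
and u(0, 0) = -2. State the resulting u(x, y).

Substitute the ansatz u = A \sin{\left(x \right)} + B \cos{\left(2 y \right)} into the left-hand side.
Derivatives of the ansatz:
  u_xy = 0
  u_x = A \cos{\left(x \right)}
Term by term:
  -u = - A \sin{\left(x \right)} - B \cos{\left(2 y \right)}
  3·u_xy = 0
  1/2·u_x = \frac{A \cos{\left(x \right)}}{2}
So the left-hand side equals
  - A \sin{\left(x \right)} + \frac{A \cos{\left(x \right)}}{2} - B \cos{\left(2 y \right)}
This must equal f(x, y) = - \sin{\left(x \right)} + \frac{\cos{\left(x \right)}}{2} + 2 \cos{\left(2 y \right)} identically.
Matching coefficients of the independent functions:
  [\sin{\left(x \right)}]:  - A = -1
  [\cos{\left(x \right)}]:  \frac{A}{2} = \frac{1}{2}
  [\cos{\left(2 y \right)}]:  - B = 2
Solving: A = 1, B = -2.
Check against the point condition:
  u(0, 0) = -2  ⟹  B = -2  ✓
Hence u(x, y) = \sin{\left(x \right)} - 2 \cos{\left(2 y \right)}.

Answer: u(x, y) = \sin{\left(x \right)} - 2 \cos{\left(2 y \right)}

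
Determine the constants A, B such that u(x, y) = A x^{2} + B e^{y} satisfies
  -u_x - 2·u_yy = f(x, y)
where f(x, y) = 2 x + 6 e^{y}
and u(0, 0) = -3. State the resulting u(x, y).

Answer: u(x, y) = - x^{2} - 3 e^{y}

Derivation:
Substitute the ansatz u = A x^{2} + B e^{y} into the left-hand side.
Derivatives of the ansatz:
  u_x = 2 A x
  u_yy = B e^{y}
Term by term:
  -u_x = - 2 A x
  -2·u_yy = - 2 B e^{y}
So the left-hand side equals
  - 2 A x - 2 B e^{y}
This must equal f(x, y) = 2 x + 6 e^{y} identically.
Matching coefficients of the independent functions:
  [x]:  - 2 A = 2
  [e^{y}]:  - 2 B = 6
Solving: A = -1, B = -3.
Check against the point condition:
  u(0, 0) = -3  ⟹  B = -3  ✓
Hence u(x, y) = - x^{2} - 3 e^{y}.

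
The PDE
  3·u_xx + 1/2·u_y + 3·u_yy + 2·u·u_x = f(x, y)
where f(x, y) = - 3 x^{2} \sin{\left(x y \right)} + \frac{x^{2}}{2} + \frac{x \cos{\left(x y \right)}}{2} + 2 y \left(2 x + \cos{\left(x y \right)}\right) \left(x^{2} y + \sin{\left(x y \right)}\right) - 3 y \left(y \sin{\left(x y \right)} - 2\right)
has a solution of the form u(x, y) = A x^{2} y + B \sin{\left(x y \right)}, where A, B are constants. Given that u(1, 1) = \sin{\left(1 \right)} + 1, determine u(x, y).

Substitute the ansatz u = A x^{2} y + B \sin{\left(x y \right)} into the left-hand side.
Derivatives of the ansatz:
  u_xx = 2 A y - B y^{2} \sin{\left(x y \right)}
  u_y = A x^{2} + B x \cos{\left(x y \right)}
  u_yy = - B x^{2} \sin{\left(x y \right)}
  u_x = 2 A x y + B y \cos{\left(x y \right)}
Term by term:
  3·u_xx = 6 A y - 3 B y^{2} \sin{\left(x y \right)}
  1/2·u_y = \frac{A x^{2}}{2} + \frac{B x \cos{\left(x y \right)}}{2}
  3·u_yy = - 3 B x^{2} \sin{\left(x y \right)}
  2·u·u_x = 4 A^{2} x^{3} y^{2} + 2 A B x^{2} y^{2} \cos{\left(x y \right)} + 4 A B x y \sin{\left(x y \right)} + 2 B^{2} y \sin{\left(x y \right)} \cos{\left(x y \right)}
So the left-hand side equals
  4 A^{2} x^{3} y^{2} + 2 A B x^{2} y^{2} \cos{\left(x y \right)} + 4 A B x y \sin{\left(x y \right)} + \frac{A x^{2}}{2} + 6 A y + 2 B^{2} y \sin{\left(x y \right)} \cos{\left(x y \right)} - 3 B x^{2} \sin{\left(x y \right)} + \frac{B x \cos{\left(x y \right)}}{2} - 3 B y^{2} \sin{\left(x y \right)}
This must equal f(x, y) identically; expanded, f = 4 x^{3} y^{2} + 2 x^{2} y^{2} \cos{\left(x y \right)} - 3 x^{2} \sin{\left(x y \right)} + \frac{x^{2}}{2} + 4 x y \sin{\left(x y \right)} + \frac{x \cos{\left(x y \right)}}{2} - 3 y^{2} \sin{\left(x y \right)} + 2 y \sin{\left(x y \right)} \cos{\left(x y \right)} + 6 y.
Matching coefficients of the independent functions:
  [x^{2}]:  \frac{A}{2} = \frac{1}{2}
  [y]:  6 A = 6
  [x \cos{\left(x y \right)}]:  \frac{B}{2} = \frac{1}{2}
  [x^{2} \sin{\left(x y \right)}, y^{2} \sin{\left(x y \right)}]:  - 3 B = -3
  [x^{3} y^{2}]:  4 A^{2} = 4
  [x y \sin{\left(x y \right)}]:  4 A B = 4
  [x^{2} y^{2} \cos{\left(x y \right)}]:  2 A B = 2
  [y \sin{\left(x y \right)} \cos{\left(x y \right)}]:  2 B^{2} = 2
Solving: A = 1, B = 1.
Check against the point condition:
  u(1, 1) = \sin{\left(1 \right)} + 1  ⟹  A + B \sin{\left(1 \right)} = \sin{\left(1 \right)} + 1  ✓
Hence u(x, y) = x^{2} y + \sin{\left(x y \right)}.

Answer: u(x, y) = x^{2} y + \sin{\left(x y \right)}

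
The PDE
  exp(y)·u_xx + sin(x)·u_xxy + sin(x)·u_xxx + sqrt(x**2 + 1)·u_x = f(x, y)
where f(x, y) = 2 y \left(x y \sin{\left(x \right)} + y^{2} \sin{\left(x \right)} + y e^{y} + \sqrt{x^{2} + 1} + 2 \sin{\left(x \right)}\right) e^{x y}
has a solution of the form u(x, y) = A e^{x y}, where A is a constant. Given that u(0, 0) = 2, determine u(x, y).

Substitute the ansatz u = A e^{x y} into the left-hand side.
Derivatives of the ansatz:
  u_xx = A y^{2} e^{x y}
  u_xxy = A x y^{2} e^{x y} + 2 A y e^{x y}
  u_xxx = A y^{3} e^{x y}
  u_x = A y e^{x y}
Term by term:
  exp(y)·u_xx = A y^{2} e^{y} e^{x y}
  sin(x)·u_xxy = A x y^{2} e^{x y} \sin{\left(x \right)} + 2 A y e^{x y} \sin{\left(x \right)}
  sin(x)·u_xxx = A y^{3} e^{x y} \sin{\left(x \right)}
  sqrt(x**2 + 1)·u_x = A y \sqrt{x^{2} + 1} e^{x y}
So the left-hand side equals
  A x y^{2} e^{x y} \sin{\left(x \right)} + A y^{3} e^{x y} \sin{\left(x \right)} + A y^{2} e^{y} e^{x y} + A y \sqrt{x^{2} + 1} e^{x y} + 2 A y e^{x y} \sin{\left(x \right)}
This must equal f(x, y) identically; expanded, f = 2 x y^{2} e^{x y} \sin{\left(x \right)} + 2 y^{3} e^{x y} \sin{\left(x \right)} + 2 y^{2} e^{y} e^{x y} + 2 y \sqrt{x^{2} + 1} e^{x y} + 4 y e^{x y} \sin{\left(x \right)}.
Matching coefficients of the independent functions:
  [y \sqrt{x^{2} + 1} e^{x y}, y^{2} e^{y} e^{x y}, y^{3} e^{x y} \sin{\left(x \right)}, x y^{2} e^{x y} \sin{\left(x \right)}]:  A = 2
  [y e^{x y} \sin{\left(x \right)}]:  2 A = 4
Solving: A = 2.
Check against the point condition:
  u(0, 0) = 2  ⟹  A = 2  ✓
Hence u(x, y) = 2 e^{x y}.

Answer: u(x, y) = 2 e^{x y}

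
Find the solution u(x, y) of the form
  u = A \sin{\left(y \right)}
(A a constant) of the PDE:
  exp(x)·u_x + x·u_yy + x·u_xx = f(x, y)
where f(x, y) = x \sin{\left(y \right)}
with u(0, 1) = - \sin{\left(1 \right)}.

Substitute the ansatz u = A \sin{\left(y \right)} into the left-hand side.
Derivatives of the ansatz:
  u_x = 0
  u_yy = - A \sin{\left(y \right)}
  u_xx = 0
Term by term:
  exp(x)·u_x = 0
  x·u_yy = - A x \sin{\left(y \right)}
  x·u_xx = 0
So the left-hand side equals
  - A x \sin{\left(y \right)}
This must equal f(x, y) = x \sin{\left(y \right)} identically.
Matching coefficients of the independent functions:
  [x \sin{\left(y \right)}]:  - A = 1
Solving: A = -1.
Check against the point condition:
  u(0, 1) = - \sin{\left(1 \right)}  ⟹  A \sin{\left(1 \right)} = - \sin{\left(1 \right)}  ✓
Hence u(x, y) = - \sin{\left(y \right)}.

Answer: u(x, y) = - \sin{\left(y \right)}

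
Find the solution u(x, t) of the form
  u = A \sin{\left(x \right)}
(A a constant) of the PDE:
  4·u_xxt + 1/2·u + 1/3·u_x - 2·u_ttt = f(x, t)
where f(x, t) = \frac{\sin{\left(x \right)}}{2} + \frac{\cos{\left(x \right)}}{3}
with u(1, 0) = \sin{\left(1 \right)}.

Answer: u(x, t) = \sin{\left(x \right)}

Derivation:
Substitute the ansatz u = A \sin{\left(x \right)} into the left-hand side.
Derivatives of the ansatz:
  u_xxt = 0
  u_x = A \cos{\left(x \right)}
  u_ttt = 0
Term by term:
  4·u_xxt = 0
  1/2·u = \frac{A \sin{\left(x \right)}}{2}
  1/3·u_x = \frac{A \cos{\left(x \right)}}{3}
  -2·u_ttt = 0
So the left-hand side equals
  \frac{A \sin{\left(x \right)}}{2} + \frac{A \cos{\left(x \right)}}{3}
This must equal f(x, t) = \frac{\sin{\left(x \right)}}{2} + \frac{\cos{\left(x \right)}}{3} identically.
Matching coefficients of the independent functions:
  [\sin{\left(x \right)}]:  \frac{A}{2} = \frac{1}{2}
  [\cos{\left(x \right)}]:  \frac{A}{3} = \frac{1}{3}
Solving: A = 1.
Check against the point condition:
  u(1, 0) = \sin{\left(1 \right)}  ⟹  A \sin{\left(1 \right)} = \sin{\left(1 \right)}  ✓
Hence u(x, t) = \sin{\left(x \right)}.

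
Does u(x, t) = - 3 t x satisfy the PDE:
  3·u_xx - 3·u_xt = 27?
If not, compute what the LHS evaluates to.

Answer: No, the LHS evaluates to 9

Derivation:
Evaluate each term of the left-hand side for u = - 3 t x.
Derivatives:
  u_xx = 0
  u_xt = -3
Terms:
  3·u_xx = 0
  -3·u_xt = 9
Sum: LHS = 9
Given right-hand side: 27. Difference LHS − RHS = -18 ≠ 0, so u is not a solution.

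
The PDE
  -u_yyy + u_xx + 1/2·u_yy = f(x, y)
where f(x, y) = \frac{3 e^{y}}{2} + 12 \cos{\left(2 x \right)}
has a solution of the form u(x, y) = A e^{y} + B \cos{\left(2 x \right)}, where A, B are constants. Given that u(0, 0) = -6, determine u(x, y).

Answer: u(x, y) = - 3 e^{y} - 3 \cos{\left(2 x \right)}

Derivation:
Substitute the ansatz u = A e^{y} + B \cos{\left(2 x \right)} into the left-hand side.
Derivatives of the ansatz:
  u_yyy = A e^{y}
  u_xx = - 4 B \cos{\left(2 x \right)}
  u_yy = A e^{y}
Term by term:
  -u_yyy = - A e^{y}
  u_xx = - 4 B \cos{\left(2 x \right)}
  1/2·u_yy = \frac{A e^{y}}{2}
So the left-hand side equals
  - \frac{A e^{y}}{2} - 4 B \cos{\left(2 x \right)}
This must equal f(x, y) = \frac{3 e^{y}}{2} + 12 \cos{\left(2 x \right)} identically.
Matching coefficients of the independent functions:
  [e^{y}]:  - \frac{A}{2} = \frac{3}{2}
  [\cos{\left(2 x \right)}]:  - 4 B = 12
Solving: A = -3, B = -3.
Check against the point condition:
  u(0, 0) = -6  ⟹  A + B = -6  ✓
Hence u(x, y) = - 3 e^{y} - 3 \cos{\left(2 x \right)}.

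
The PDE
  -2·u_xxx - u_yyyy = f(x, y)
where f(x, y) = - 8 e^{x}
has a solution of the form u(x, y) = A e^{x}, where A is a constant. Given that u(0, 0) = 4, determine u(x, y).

Substitute the ansatz u = A e^{x} into the left-hand side.
Derivatives of the ansatz:
  u_xxx = A e^{x}
  u_yyyy = 0
Term by term:
  -2·u_xxx = - 2 A e^{x}
  -u_yyyy = 0
So the left-hand side equals
  - 2 A e^{x}
This must equal f(x, y) = - 8 e^{x} identically.
Matching coefficients of the independent functions:
  [e^{x}]:  - 2 A = -8
Solving: A = 4.
Check against the point condition:
  u(0, 0) = 4  ⟹  A = 4  ✓
Hence u(x, y) = 4 e^{x}.

Answer: u(x, y) = 4 e^{x}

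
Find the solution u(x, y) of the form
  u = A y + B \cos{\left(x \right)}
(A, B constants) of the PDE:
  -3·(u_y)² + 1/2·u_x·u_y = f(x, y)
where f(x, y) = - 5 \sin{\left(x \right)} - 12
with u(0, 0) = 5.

Substitute the ansatz u = A y + B \cos{\left(x \right)} into the left-hand side.
Derivatives of the ansatz:
  u_y = A
  u_x = - B \sin{\left(x \right)}
Term by term:
  -3·(u_y)² = - 3 A^{2}
  1/2·u_x·u_y = - \frac{A B \sin{\left(x \right)}}{2}
So the left-hand side equals
  - 3 A^{2} - \frac{A B \sin{\left(x \right)}}{2}
This must equal f(x, y) = - 5 \sin{\left(x \right)} - 12 identically.
Matching coefficients of the independent functions:
  [constant term]:  - 3 A^{2} = -12
  [\sin{\left(x \right)}]:  - \frac{A B}{2} = -5
These equations allow (A, B) = (-2, -5) or (2, 5).
Impose the point condition(s):
  u(0, 0) = 5  ⟹  B = 5
Only A = 2, B = 5 satisfies everything.
Hence u(x, y) = 2 y + 5 \cos{\left(x \right)}.

Answer: u(x, y) = 2 y + 5 \cos{\left(x \right)}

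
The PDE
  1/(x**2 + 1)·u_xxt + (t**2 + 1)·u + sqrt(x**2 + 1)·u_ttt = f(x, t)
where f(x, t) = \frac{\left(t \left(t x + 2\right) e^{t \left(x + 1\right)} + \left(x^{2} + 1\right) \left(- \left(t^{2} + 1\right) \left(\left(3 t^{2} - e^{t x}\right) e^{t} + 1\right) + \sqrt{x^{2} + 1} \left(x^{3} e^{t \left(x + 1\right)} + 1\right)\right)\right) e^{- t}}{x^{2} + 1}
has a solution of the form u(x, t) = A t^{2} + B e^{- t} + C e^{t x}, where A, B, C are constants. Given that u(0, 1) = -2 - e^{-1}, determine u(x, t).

Substitute the ansatz u = A t^{2} + B e^{- t} + C e^{t x} into the left-hand side.
Derivatives of the ansatz:
  u_xxt = C t^{2} x e^{t x} + 2 C t e^{t x}
  u_ttt = - B e^{- t} + C x^{3} e^{t x}
Term by term:
  1/(x**2 + 1)·u_xxt = \frac{C t^{2} x e^{t x}}{x^{2} + 1} + \frac{2 C t e^{t x}}{x^{2} + 1}
  (t**2 + 1)·u = A t^{4} + A t^{2} + B t^{2} e^{- t} + B e^{- t} + C t^{2} e^{t x} + C e^{t x}
  sqrt(x**2 + 1)·u_ttt = - B \sqrt{x^{2} + 1} e^{- t} + C x^{3} \sqrt{x^{2} + 1} e^{t x}
So the left-hand side equals
  A t^{4} + A t^{2} + B t^{2} e^{- t} - B \sqrt{x^{2} + 1} e^{- t} + B e^{- t} + \frac{C t^{2} x e^{t x}}{x^{2} + 1} + C t^{2} e^{t x} + \frac{2 C t e^{t x}}{x^{2} + 1} + C x^{3} \sqrt{x^{2} + 1} e^{t x} + C e^{t x}
This must equal f(x, t) identically; expanded, f = - 3 t^{4} + \frac{t^{2} x e^{t x}}{x^{2} + 1} + t^{2} e^{t x} - 3 t^{2} - t^{2} e^{- t} + \frac{2 t e^{t x}}{x^{2} + 1} + x^{3} \sqrt{x^{2} + 1} e^{t x} + \sqrt{x^{2} + 1} e^{- t} + e^{t x} - e^{- t}.
Matching coefficients of the independent functions:
  [t^{2}, t^{4}]:  A = -3
  [t^{2} e^{- t}, e^{- t}]:  B = -1
  [t^{2} e^{t x}, x^{3} \sqrt{x^{2} + 1} e^{t x}, \frac{t^{2} x e^{t x}}{x^{2} + 1}, e^{t x}]:  C = 1
  [\sqrt{x^{2} + 1} e^{- t}]:  - B = 1
  [\frac{t e^{t x}}{x^{2} + 1}]:  2 C = 2
Solving: A = -3, B = -1, C = 1.
Check against the point condition:
  u(0, 1) = -2 - e^{-1}  ⟹  A + \frac{B}{e} + C = -2 - e^{-1}  ✓
Hence u(x, t) = - 3 t^{2} + e^{t x} - e^{- t}.

Answer: u(x, t) = - 3 t^{2} + e^{t x} - e^{- t}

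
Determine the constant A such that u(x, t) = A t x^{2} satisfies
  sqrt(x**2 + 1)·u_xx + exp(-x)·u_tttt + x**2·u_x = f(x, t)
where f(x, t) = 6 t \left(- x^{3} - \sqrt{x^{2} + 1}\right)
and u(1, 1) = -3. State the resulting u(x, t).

Answer: u(x, t) = - 3 t x^{2}

Derivation:
Substitute the ansatz u = A t x^{2} into the left-hand side.
Derivatives of the ansatz:
  u_xx = 2 A t
  u_tttt = 0
  u_x = 2 A t x
Term by term:
  sqrt(x**2 + 1)·u_xx = 2 A t \sqrt{x^{2} + 1}
  exp(-x)·u_tttt = 0
  x**2·u_x = 2 A t x^{3}
So the left-hand side equals
  2 A t x^{3} + 2 A t \sqrt{x^{2} + 1}
This must equal f(x, t) identically; expanded, f = - 6 t x^{3} - 6 t \sqrt{x^{2} + 1}.
Matching coefficients of the independent functions:
  [t x^{3}, t \sqrt{x^{2} + 1}]:  2 A = -6
Solving: A = -3.
Check against the point condition:
  u(1, 1) = -3  ⟹  A = -3  ✓
Hence u(x, t) = - 3 t x^{2}.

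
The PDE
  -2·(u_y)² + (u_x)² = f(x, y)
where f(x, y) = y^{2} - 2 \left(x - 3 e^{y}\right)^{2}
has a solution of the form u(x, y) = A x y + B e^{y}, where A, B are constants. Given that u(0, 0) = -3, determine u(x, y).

Answer: u(x, y) = x y - 3 e^{y}

Derivation:
Substitute the ansatz u = A x y + B e^{y} into the left-hand side.
Derivatives of the ansatz:
  u_y = A x + B e^{y}
  u_x = A y
Term by term:
  -2·(u_y)² = - 2 A^{2} x^{2} - 4 A B x e^{y} - 2 B^{2} e^{2 y}
  (u_x)² = A^{2} y^{2}
So the left-hand side equals
  - 2 A^{2} x^{2} + A^{2} y^{2} - 4 A B x e^{y} - 2 B^{2} e^{2 y}
This must equal f(x, y) identically; expanded, f = - 2 x^{2} + 12 x e^{y} + y^{2} - 18 e^{2 y}.
Matching coefficients of the independent functions:
  [x^{2}]:  - 2 A^{2} = -2
  [y^{2}]:  A^{2} = 1
  [x e^{y}]:  - 4 A B = 12
  [e^{2 y}]:  - 2 B^{2} = -18
These equations allow (A, B) = (-1, 3) or (1, -3).
Impose the point condition(s):
  u(0, 0) = -3  ⟹  B = -3
Only A = 1, B = -3 satisfies everything.
Hence u(x, y) = x y - 3 e^{y}.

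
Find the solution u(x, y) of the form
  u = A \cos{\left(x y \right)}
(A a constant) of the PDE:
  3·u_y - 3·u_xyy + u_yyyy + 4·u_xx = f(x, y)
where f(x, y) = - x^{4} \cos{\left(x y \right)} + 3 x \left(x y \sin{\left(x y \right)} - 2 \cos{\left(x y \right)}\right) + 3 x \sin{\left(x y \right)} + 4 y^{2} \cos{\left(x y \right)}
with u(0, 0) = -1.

Substitute the ansatz u = A \cos{\left(x y \right)} into the left-hand side.
Derivatives of the ansatz:
  u_y = - A x \sin{\left(x y \right)}
  u_xyy = A x^{2} y \sin{\left(x y \right)} - 2 A x \cos{\left(x y \right)}
  u_yyyy = A x^{4} \cos{\left(x y \right)}
  u_xx = - A y^{2} \cos{\left(x y \right)}
Term by term:
  3·u_y = - 3 A x \sin{\left(x y \right)}
  -3·u_xyy = - 3 A x^{2} y \sin{\left(x y \right)} + 6 A x \cos{\left(x y \right)}
  u_yyyy = A x^{4} \cos{\left(x y \right)}
  4·u_xx = - 4 A y^{2} \cos{\left(x y \right)}
So the left-hand side equals
  A x^{4} \cos{\left(x y \right)} - 3 A x^{2} y \sin{\left(x y \right)} - 3 A x \sin{\left(x y \right)} + 6 A x \cos{\left(x y \right)} - 4 A y^{2} \cos{\left(x y \right)}
This must equal f(x, y) identically; expanded, f = - x^{4} \cos{\left(x y \right)} + 3 x^{2} y \sin{\left(x y \right)} + 3 x \sin{\left(x y \right)} - 6 x \cos{\left(x y \right)} + 4 y^{2} \cos{\left(x y \right)}.
Matching coefficients of the independent functions:
  [x \sin{\left(x y \right)}, x^{2} y \sin{\left(x y \right)}]:  - 3 A = 3
  [x \cos{\left(x y \right)}]:  6 A = -6
  [x^{4} \cos{\left(x y \right)}]:  A = -1
  [y^{2} \cos{\left(x y \right)}]:  - 4 A = 4
Solving: A = -1.
Check against the point condition:
  u(0, 0) = -1  ⟹  A = -1  ✓
Hence u(x, y) = - \cos{\left(x y \right)}.

Answer: u(x, y) = - \cos{\left(x y \right)}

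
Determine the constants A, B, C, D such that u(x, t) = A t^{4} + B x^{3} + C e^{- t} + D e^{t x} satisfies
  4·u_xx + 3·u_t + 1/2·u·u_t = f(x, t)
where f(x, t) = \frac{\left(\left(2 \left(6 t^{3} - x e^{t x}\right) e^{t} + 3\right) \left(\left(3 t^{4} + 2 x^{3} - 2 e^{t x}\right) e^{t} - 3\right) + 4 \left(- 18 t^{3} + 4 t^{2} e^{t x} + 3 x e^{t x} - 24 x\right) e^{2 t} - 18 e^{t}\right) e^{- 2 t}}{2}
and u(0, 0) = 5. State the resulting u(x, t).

Substitute the ansatz u = A t^{4} + B x^{3} + C e^{- t} + D e^{t x} into the left-hand side.
Derivatives of the ansatz:
  u_xx = 6 B x + D t^{2} e^{t x}
  u_t = 4 A t^{3} - C e^{- t} + D x e^{t x}
Term by term:
  4·u_xx = 24 B x + 4 D t^{2} e^{t x}
  3·u_t = 12 A t^{3} - 3 C e^{- t} + 3 D x e^{t x}
  1/2·u·u_t = 2 A^{2} t^{7} + 2 A B t^{3} x^{3} - \frac{A C t^{4} e^{- t}}{2} + 2 A C t^{3} e^{- t} + \frac{A D t^{4} x e^{t x}}{2} + 2 A D t^{3} e^{t x} - \frac{B C x^{3} e^{- t}}{2} + \frac{B D x^{4} e^{t x}}{2} - \frac{C^{2} e^{- 2 t}}{2} + \frac{C D x e^{- t} e^{t x}}{2} - \frac{C D e^{- t} e^{t x}}{2} + \frac{D^{2} x e^{2 t x}}{2}
So the left-hand side equals
  2 A^{2} t^{7} + 2 A B t^{3} x^{3} - \frac{A C t^{4} e^{- t}}{2} + 2 A C t^{3} e^{- t} + \frac{A D t^{4} x e^{t x}}{2} + 2 A D t^{3} e^{t x} + 12 A t^{3} - \frac{B C x^{3} e^{- t}}{2} + \frac{B D x^{4} e^{t x}}{2} + 24 B x - \frac{C^{2} e^{- 2 t}}{2} + \frac{C D x e^{- t} e^{t x}}{2} - \frac{C D e^{- t} e^{t x}}{2} - 3 C e^{- t} + \frac{D^{2} x e^{2 t x}}{2} + 4 D t^{2} e^{t x} + 3 D x e^{t x}
This must equal f(x, t) identically; expanded, f = 18 t^{7} - 3 t^{4} x e^{t x} + \frac{9 t^{4} e^{- t}}{2} + 12 t^{3} x^{3} - 12 t^{3} e^{t x} - 36 t^{3} - 18 t^{3} e^{- t} + 8 t^{2} e^{t x} - 2 x^{4} e^{t x} + 3 x^{3} e^{- t} + 2 x e^{2 t x} + 6 x e^{t x} - 48 x + 3 x e^{- t} e^{t x} - 3 e^{- t} e^{t x} - 9 e^{- t} - \frac{9 e^{- 2 t}}{2}.
Matching coefficients of the independent functions:
(each divided by its leading coefficient; functions giving the same equation are listed together)
  [t^{3}]:  A + 3 = 0
  [t^{7}]:  A^{2} - 9 = 0
  [x]:  B + 2 = 0
  [t^{2} e^{t x}, x e^{t x}]:  D - 2 = 0
  [t^{3} x^{3}]:  A B - 6 = 0
  [t^{3} e^{- t}, t^{4} e^{- t}]:  A C + 9 = 0
  [t^{3} e^{t x}, t^{4} x e^{t x}]:  A D + 6 = 0
  [x e^{2 t x}]:  D^{2} - 4 = 0
  [x^{3} e^{- t}]:  B C + 6 = 0
  [x^{4} e^{t x}]:  B D + 4 = 0
  [e^{- t} e^{t x}, x e^{- t} e^{t x}]:  C D - 6 = 0
  [e^{- 2 t}]:  C^{2} - 9 = 0
  [e^{- t}]:  C - 3 = 0
Solving: A = -3, B = -2, C = 3, D = 2.
Check against the point condition:
  u(0, 0) = 5  ⟹  C + D = 5  ✓
Hence u(x, t) = - 3 t^{4} - 2 x^{3} + 2 e^{t x} + 3 e^{- t}.

Answer: u(x, t) = - 3 t^{4} - 2 x^{3} + 2 e^{t x} + 3 e^{- t}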